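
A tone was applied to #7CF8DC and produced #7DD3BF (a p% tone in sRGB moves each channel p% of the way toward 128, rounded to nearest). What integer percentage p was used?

31%

#7CF8DC is rgb(124, 248, 220); #7DD3BF is rgb(125, 211, 191).
On the G channel (widest range): 211 ≈ 248 + (p/100)(128 − 248), so p ≈ 100×(211 − 248)/(128 − 248) = -3700/-120 = 30.83.
p = 31 reproduces all three channels after rounding.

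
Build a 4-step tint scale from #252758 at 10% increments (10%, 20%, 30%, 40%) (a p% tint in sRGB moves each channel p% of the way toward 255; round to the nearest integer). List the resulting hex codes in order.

#3b3d69, #515279, #66688a, #7c7d9b

#252758 is rgb(37, 39, 88).
10%: (37 + 21.8 = 58.8→59, 39 + 21.6 = 60.6→61, 88 + 16.7 = 104.7→105) → #3b3d69
20%: (37 + 43.6 = 80.6→81, 39 + 43.2 = 82.2→82, 88 + 33.4 = 121.4→121) → #515279
30%: (37 + 65.4 = 102.4→102, 39 + 64.8 = 103.8→104, 88 + 50.1 = 138.1→138) → #66688a
40%: (37 + 87.2 = 124.2→124, 39 + 86.4 = 125.4→125, 88 + 66.8 = 154.8→155) → #7c7d9b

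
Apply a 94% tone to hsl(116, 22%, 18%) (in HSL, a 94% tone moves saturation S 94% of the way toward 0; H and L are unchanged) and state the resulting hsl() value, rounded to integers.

S moves 94% from 22 toward 0: 22 − 20.68 = 1.32 → 1.
H and L are unchanged.

hsl(116, 1%, 18%)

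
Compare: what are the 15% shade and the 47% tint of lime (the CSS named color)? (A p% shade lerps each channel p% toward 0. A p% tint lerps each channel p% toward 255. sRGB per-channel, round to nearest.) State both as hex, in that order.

#00D900, #78FF78

CSS lime is rgb(0, 255, 0).
15% shade:
  R: 0 + 0.15×(0−0) = 0 + 0 = 0 → 0
  G: 255 + 0.15×(0−255) = 255 − 38.25 = 216.75 → 217
  B: 0 + 0.15×(0−0) = 0 + 0 = 0 → 0
  → #00D900
47% tint:
  R: 0 + 0.47×(255−0) = 0 + 119.85 = 119.85 → 120
  G: 255 + 0.47×(255−255) = 255 + 0 = 255 → 255
  B: 0 + 0.47×(255−0) = 0 + 119.85 = 119.85 → 120
  → #78FF78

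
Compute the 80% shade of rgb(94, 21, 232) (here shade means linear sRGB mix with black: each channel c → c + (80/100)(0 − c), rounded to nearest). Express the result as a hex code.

Lerp each channel 80% toward 0:
  R: 94 + 0.8×(0−94) = 94 − 75.2 = 18.8 → 19
  G: 21 − 16.8 = 4.2 → 4
  B: 232 + 0.8×(0−232) = 232 − 185.6 = 46.4 → 46
rgb(19, 4, 46) = #13042E.

#13042E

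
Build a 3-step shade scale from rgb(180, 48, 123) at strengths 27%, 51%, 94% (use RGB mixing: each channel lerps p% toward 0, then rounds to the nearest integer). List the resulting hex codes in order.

27%: (180 − 48.6 = 131.4→131, 48 − 12.96 = 35.04→35, 123 − 33.21 = 89.79→90) → #83235A
51%: (180 − 91.8 = 88.2→88, 48 − 24.48 = 23.52→24, 123 − 62.73 = 60.27→60) → #58183C
94%: (180 − 169.2 = 10.8→11, 48 − 45.12 = 2.88→3, 123 − 115.62 = 7.38→7) → #0B0307

#83235A, #58183C, #0B0307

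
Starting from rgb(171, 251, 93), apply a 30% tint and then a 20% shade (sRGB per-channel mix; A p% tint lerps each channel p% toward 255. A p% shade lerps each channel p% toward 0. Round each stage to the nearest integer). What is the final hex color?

#9dca72

Per channel, c → c + 0.3(255 − c):
  R: 171 + 25.2 = 196.2 → 196
  G: 251 + 0.3×(255−251) = 251 + 1.2 = 252.2 → 252
  B: 93 + 0.3×(255−93) = 93 + 48.6 = 141.6 → 142
After the tint: rgb(196, 252, 142) = #c4fc8e.
A 20% shade moves each channel 20% toward 0:
  R: 196 + 0.2×(0−196) = 196 − 39.2 = 156.8 → 157
  G: 252 + 0.2×(0−252) = 252 − 50.4 = 201.6 → 202
  B: 142 − 28.4 = 113.6 → 114
rgb(157, 202, 114) = #9dca72.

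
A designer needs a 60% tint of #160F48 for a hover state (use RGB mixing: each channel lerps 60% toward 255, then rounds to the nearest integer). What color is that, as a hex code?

#A29FB6

#160F48 is rgb(22, 15, 72).
A 60% tint moves each channel 60% toward 255:
  R: 22 + 0.6×(255−22) = 22 + 139.8 = 161.8 → 162
  G: 15 + 0.6×(255−15) = 15 + 144 = 159 → 159
  B: 72 + 0.6×(255−72) = 72 + 109.8 = 181.8 → 182
rgb(162, 159, 182) = #A29FB6.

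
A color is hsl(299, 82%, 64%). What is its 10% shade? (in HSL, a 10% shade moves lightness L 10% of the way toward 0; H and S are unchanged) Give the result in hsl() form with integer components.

L moves 10% from 64 toward 0: 64 − 6.4 = 57.6 → 58.
H and S are unchanged.

hsl(299, 82%, 58%)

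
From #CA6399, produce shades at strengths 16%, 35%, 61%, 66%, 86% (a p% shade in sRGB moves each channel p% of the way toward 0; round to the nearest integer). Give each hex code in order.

#AA5381, #834063, #4F273C, #452234, #1C0E15

#CA6399 is rgb(202, 99, 153).
16%: (202 − 32.32 = 169.68→170, 99 − 15.84 = 83.16→83, 153 − 24.48 = 128.52→129) → #AA5381
35%: (202 − 70.7 = 131.3→131, 99 − 34.65 = 64.35→64, 153 − 53.55 = 99.45→99) → #834063
61%: (202 − 123.22 = 78.78→79, 99 − 60.39 = 38.61→39, 153 − 93.33 = 59.67→60) → #4F273C
66%: (202 − 133.32 = 68.68→69, 99 − 65.34 = 33.66→34, 153 − 100.98 = 52.02→52) → #452234
86%: (202 − 173.72 = 28.28→28, 99 − 85.14 = 13.86→14, 153 − 131.58 = 21.42→21) → #1C0E15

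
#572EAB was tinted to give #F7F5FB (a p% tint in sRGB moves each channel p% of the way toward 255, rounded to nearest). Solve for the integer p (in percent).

#572EAB is rgb(87, 46, 171); #F7F5FB is rgb(247, 245, 251).
On the G channel (widest range): 245 ≈ 46 + (p/100)(255 − 46), so p ≈ 100×(245 − 46)/(255 − 46) = 19900/209 = 95.22.
p = 95 reproduces all three channels after rounding.

95%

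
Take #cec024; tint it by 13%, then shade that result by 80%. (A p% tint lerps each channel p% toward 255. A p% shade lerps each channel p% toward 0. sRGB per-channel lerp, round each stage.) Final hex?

#cec024 is rgb(206, 192, 36).
Lerp each channel 13% toward 255:
  R: 206 + 0.13×(255−206) = 206 + 6.37 = 212.37 → 212
  G: 192 + 0.13×(255−192) = 192 + 8.19 = 200.19 → 200
  B: 36 + 28.47 = 64.47 → 64
After the tint: rgb(212, 200, 64) = #d4c840.
Per channel, c → c + 0.8(0 − c):
  R: 212 + 0.8×(0−212) = 212 − 169.6 = 42.4 → 42
  G: 200 + 0.8×(0−200) = 200 − 160 = 40 → 40
  B: 64 + 0.8×(0−64) = 64 − 51.2 = 12.8 → 13
rgb(42, 40, 13) = #2a280d.

#2a280d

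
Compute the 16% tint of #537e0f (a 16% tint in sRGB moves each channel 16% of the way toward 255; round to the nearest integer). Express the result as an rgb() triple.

#537e0f is rgb(83, 126, 15).
Lerp each channel 16% toward 255:
  R: 83 + 0.16×(255−83) = 83 + 27.52 = 110.52 → 111
  G: 126 + 0.16×(255−126) = 126 + 20.64 = 146.64 → 147
  B: 15 + 0.16×(255−15) = 15 + 38.4 = 53.4 → 53

rgb(111, 147, 53)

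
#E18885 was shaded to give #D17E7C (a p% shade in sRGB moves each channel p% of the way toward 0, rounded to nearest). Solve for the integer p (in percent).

7%

#E18885 is rgb(225, 136, 133); #D17E7C is rgb(209, 126, 124).
On the R channel (widest range): 209 ≈ 225 + (p/100)(0 − 225), so p ≈ 100×(209 − 225)/(0 − 225) = -1600/-225 = 7.11.
p = 7 reproduces all three channels after rounding.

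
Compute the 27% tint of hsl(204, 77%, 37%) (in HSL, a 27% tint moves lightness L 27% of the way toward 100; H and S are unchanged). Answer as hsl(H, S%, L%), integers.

hsl(204, 77%, 54%)

L moves 27% from 37 toward 100: 37 + 17.01 = 54.01 → 54.
H and S are unchanged.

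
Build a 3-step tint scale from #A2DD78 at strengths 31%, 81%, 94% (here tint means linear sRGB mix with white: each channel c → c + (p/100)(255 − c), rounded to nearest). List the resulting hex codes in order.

#A2DD78 is rgb(162, 221, 120).
31%: (162 + 28.83 = 190.83→191, 221 + 10.54 = 231.54→232, 120 + 41.85 = 161.85→162) → #BFE8A2
81%: (162 + 75.33 = 237.33→237, 221 + 27.54 = 248.54→249, 120 + 109.35 = 229.35→229) → #EDF9E5
94%: (162 + 87.42 = 249.42→249, 221 + 31.96 = 252.96→253, 120 + 126.9 = 246.9→247) → #F9FDF7

#BFE8A2, #EDF9E5, #F9FDF7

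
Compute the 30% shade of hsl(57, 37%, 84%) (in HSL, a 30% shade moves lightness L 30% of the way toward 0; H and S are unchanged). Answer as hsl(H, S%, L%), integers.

L moves 30% from 84 toward 0: 84 − 25.2 = 58.8 → 59.
H and S are unchanged.

hsl(57, 37%, 59%)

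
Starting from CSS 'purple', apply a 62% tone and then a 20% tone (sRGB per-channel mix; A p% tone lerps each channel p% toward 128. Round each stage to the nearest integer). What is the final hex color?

CSS purple is rgb(128, 0, 128).
Per channel, c → c + 0.62(128 − c):
  R: 128 + 0.62×(128−128) = 128 + 0 = 128 → 128
  G: 0 + 0.62×(128−0) = 0 + 79.36 = 79.36 → 79
  B: 128 + 0.62×(128−128) = 128 + 0 = 128 → 128
After the tone: rgb(128, 79, 128) = #804f80.
A 20% tone moves each channel 20% toward 128:
  R: 128 + 0.2×(128−128) = 128 + 0 = 128 → 128
  G: 79 + 0.2×(128−79) = 79 + 9.8 = 88.8 → 89
  B: 128 + 0 = 128 → 128
rgb(128, 89, 128) = #805980.

#805980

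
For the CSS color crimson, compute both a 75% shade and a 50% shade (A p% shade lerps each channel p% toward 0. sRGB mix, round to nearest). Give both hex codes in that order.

#37050F, #6E0A1E

CSS crimson is rgb(220, 20, 60).
75% shade:
  R: 220 − 165 = 55 → 55
  G: 20 − 15 = 5 → 5
  B: 60 + 0.75×(0−60) = 60 − 45 = 15 → 15
  → #37050F
50% shade:
  R: 220 + 0.5×(0−220) = 220 − 110 = 110 → 110
  G: 20 − 10 = 10 → 10
  B: 60 + 0.5×(0−60) = 60 − 30 = 30 → 30
  → #6E0A1E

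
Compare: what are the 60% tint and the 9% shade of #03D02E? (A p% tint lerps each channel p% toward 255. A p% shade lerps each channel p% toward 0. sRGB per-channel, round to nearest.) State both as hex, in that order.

#03D02E is rgb(3, 208, 46).
60% tint:
  R: 3 + 0.6×(255−3) = 3 + 151.2 = 154.2 → 154
  G: 208 + 28.2 = 236.2 → 236
  B: 46 + 0.6×(255−46) = 46 + 125.4 = 171.4 → 171
  → #9AECAB
9% shade:
  R: 3 + 0.09×(0−3) = 3 − 0.27 = 2.73 → 3
  G: 208 − 18.72 = 189.28 → 189
  B: 46 + 0.09×(0−46) = 46 − 4.14 = 41.86 → 42
  → #03BD2A

#9AECAB, #03BD2A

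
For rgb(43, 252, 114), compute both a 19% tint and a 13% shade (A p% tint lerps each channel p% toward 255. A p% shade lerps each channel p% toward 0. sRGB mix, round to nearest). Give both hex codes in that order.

#53fd8d, #25db63

19% tint:
  R: 43 + 0.19×(255−43) = 43 + 40.28 = 83.28 → 83
  G: 252 + 0.19×(255−252) = 252 + 0.57 = 252.57 → 253
  B: 114 + 26.79 = 140.79 → 141
  → #53fd8d
13% shade:
  R: 43 + 0.13×(0−43) = 43 − 5.59 = 37.41 → 37
  G: 252 + 0.13×(0−252) = 252 − 32.76 = 219.24 → 219
  B: 114 − 14.82 = 99.18 → 99
  → #25db63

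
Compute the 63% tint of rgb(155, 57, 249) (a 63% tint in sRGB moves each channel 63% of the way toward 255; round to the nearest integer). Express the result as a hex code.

A 63% tint moves each channel 63% toward 255:
  R: 155 + 0.63×(255−155) = 155 + 63 = 218 → 218
  G: 57 + 124.74 = 181.74 → 182
  B: 249 + 3.78 = 252.78 → 253
rgb(218, 182, 253) = #DAB6FD.

#DAB6FD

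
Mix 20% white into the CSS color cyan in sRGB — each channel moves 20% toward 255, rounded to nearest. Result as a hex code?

CSS cyan is rgb(0, 255, 255).
Lerp each channel 20% toward 255:
  R: 0 + 0.2×(255−0) = 0 + 51 = 51 → 51
  G: 255 + 0.2×(255−255) = 255 + 0 = 255 → 255
  B: 255 + 0 = 255 → 255
rgb(51, 255, 255) = #33ffff.

#33ffff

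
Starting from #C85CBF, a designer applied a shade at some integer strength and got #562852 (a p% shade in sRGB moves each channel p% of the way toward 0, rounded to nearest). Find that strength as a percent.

57%

#C85CBF is rgb(200, 92, 191); #562852 is rgb(86, 40, 82).
On the R channel (widest range): 86 ≈ 200 + (p/100)(0 − 200), so p ≈ 100×(86 − 200)/(0 − 200) = -11400/-200 = 57.00.
p = 57 reproduces all three channels after rounding.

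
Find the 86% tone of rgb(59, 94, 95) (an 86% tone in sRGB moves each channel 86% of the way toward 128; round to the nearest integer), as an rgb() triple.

Per channel, c → c + 0.86(128 − c):
  R: 59 + 59.34 = 118.34 → 118
  G: 94 + 0.86×(128−94) = 94 + 29.24 = 123.24 → 123
  B: 95 + 0.86×(128−95) = 95 + 28.38 = 123.38 → 123

rgb(118, 123, 123)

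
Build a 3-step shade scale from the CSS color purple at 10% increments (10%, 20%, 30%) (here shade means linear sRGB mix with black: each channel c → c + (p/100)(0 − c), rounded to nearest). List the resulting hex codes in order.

CSS purple is rgb(128, 0, 128).
10%: (128 − 12.8 = 115.2→115, 0→0, 128 − 12.8 = 115.2→115) → #730073
20%: (128 − 25.6 = 102.4→102, 0→0, 128 − 25.6 = 102.4→102) → #660066
30%: (128 − 38.4 = 89.6→90, 0→0, 128 − 38.4 = 89.6→90) → #5A005A

#730073, #660066, #5A005A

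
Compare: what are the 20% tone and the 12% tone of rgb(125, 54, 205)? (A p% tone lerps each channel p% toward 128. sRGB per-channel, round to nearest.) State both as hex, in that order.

20% tone:
  R: 125 + 0.2×(128−125) = 125 + 0.6 = 125.6 → 126
  G: 54 + 14.8 = 68.8 → 69
  B: 205 − 15.4 = 189.6 → 190
  → #7e45be
12% tone:
  R: 125 + 0.12×(128−125) = 125 + 0.36 = 125.36 → 125
  G: 54 + 0.12×(128−54) = 54 + 8.88 = 62.88 → 63
  B: 205 + 0.12×(128−205) = 205 − 9.24 = 195.76 → 196
  → #7d3fc4

#7e45be, #7d3fc4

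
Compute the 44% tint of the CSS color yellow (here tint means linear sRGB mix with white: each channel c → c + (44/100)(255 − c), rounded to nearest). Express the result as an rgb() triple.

CSS yellow is rgb(255, 255, 0).
A 44% tint moves each channel 44% toward 255:
  R: 255 + 0 = 255 → 255
  G: 255 + 0.44×(255−255) = 255 + 0 = 255 → 255
  B: 0 + 112.2 = 112.2 → 112

rgb(255, 255, 112)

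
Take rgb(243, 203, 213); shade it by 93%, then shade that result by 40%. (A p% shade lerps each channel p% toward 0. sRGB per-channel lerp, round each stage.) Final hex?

#0A0809

Lerp each channel 93% toward 0:
  R: 243 − 225.99 = 17.01 → 17
  G: 203 + 0.93×(0−203) = 203 − 188.79 = 14.21 → 14
  B: 213 + 0.93×(0−213) = 213 − 198.09 = 14.91 → 15
After the shade: rgb(17, 14, 15) = #110E0F.
Lerp each channel 40% toward 0:
  R: 17 + 0.4×(0−17) = 17 − 6.8 = 10.2 → 10
  G: 14 + 0.4×(0−14) = 14 − 5.6 = 8.4 → 8
  B: 15 − 6 = 9 → 9
rgb(10, 8, 9) = #0A0809.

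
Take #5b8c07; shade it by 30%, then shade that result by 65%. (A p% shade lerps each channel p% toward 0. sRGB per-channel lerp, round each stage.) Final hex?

#162202

#5b8c07 is rgb(91, 140, 7).
Per channel, c → c + 0.3(0 − c):
  R: 91 + 0.3×(0−91) = 91 − 27.3 = 63.7 → 64
  G: 140 + 0.3×(0−140) = 140 − 42 = 98 → 98
  B: 7 + 0.3×(0−7) = 7 − 2.1 = 4.9 → 5
After the shade: rgb(64, 98, 5) = #406205.
Per channel, c → c + 0.65(0 − c):
  R: 64 + 0.65×(0−64) = 64 − 41.6 = 22.4 → 22
  G: 98 + 0.65×(0−98) = 98 − 63.7 = 34.3 → 34
  B: 5 − 3.25 = 1.75 → 2
rgb(22, 34, 2) = #162202.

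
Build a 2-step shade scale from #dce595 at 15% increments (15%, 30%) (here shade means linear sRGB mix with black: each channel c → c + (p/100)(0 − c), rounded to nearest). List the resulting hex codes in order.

#bbc37f, #9aa068

#dce595 is rgb(220, 229, 149).
15%: (220 − 33 = 187→187, 229 − 34.35 = 194.65→195, 149 − 22.35 = 126.65→127) → #bbc37f
30%: (220 − 66 = 154→154, 229 − 68.7 = 160.3→160, 149 − 44.7 = 104.3→104) → #9aa068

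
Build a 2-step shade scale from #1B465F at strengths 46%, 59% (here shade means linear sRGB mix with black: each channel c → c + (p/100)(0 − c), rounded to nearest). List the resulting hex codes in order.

#0F2633, #0B1D27

#1B465F is rgb(27, 70, 95).
46%: (27 − 12.42 = 14.58→15, 70 − 32.2 = 37.8→38, 95 − 43.7 = 51.3→51) → #0F2633
59%: (27 − 15.93 = 11.07→11, 70 − 41.3 = 28.7→29, 95 − 56.05 = 38.95→39) → #0B1D27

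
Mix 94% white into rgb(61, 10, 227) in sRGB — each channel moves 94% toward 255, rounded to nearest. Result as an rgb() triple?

rgb(243, 240, 253)

A 94% tint moves each channel 94% toward 255:
  R: 61 + 0.94×(255−61) = 61 + 182.36 = 243.36 → 243
  G: 10 + 0.94×(255−10) = 10 + 230.3 = 240.3 → 240
  B: 227 + 26.32 = 253.32 → 253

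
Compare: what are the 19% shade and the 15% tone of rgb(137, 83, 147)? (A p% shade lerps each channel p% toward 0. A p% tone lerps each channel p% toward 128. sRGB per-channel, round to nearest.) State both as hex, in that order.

19% shade:
  R: 137 + 0.19×(0−137) = 137 − 26.03 = 110.97 → 111
  G: 83 + 0.19×(0−83) = 83 − 15.77 = 67.23 → 67
  B: 147 + 0.19×(0−147) = 147 − 27.93 = 119.07 → 119
  → #6F4377
15% tone:
  R: 137 + 0.15×(128−137) = 137 − 1.35 = 135.65 → 136
  G: 83 + 6.75 = 89.75 → 90
  B: 147 − 2.85 = 144.15 → 144
  → #885A90

#6F4377, #885A90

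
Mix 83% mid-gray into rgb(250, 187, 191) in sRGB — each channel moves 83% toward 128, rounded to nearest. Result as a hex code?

Lerp each channel 83% toward 128:
  R: 250 + 0.83×(128−250) = 250 − 101.26 = 148.74 → 149
  G: 187 + 0.83×(128−187) = 187 − 48.97 = 138.03 → 138
  B: 191 − 52.29 = 138.71 → 139
rgb(149, 138, 139) = #958A8B.

#958A8B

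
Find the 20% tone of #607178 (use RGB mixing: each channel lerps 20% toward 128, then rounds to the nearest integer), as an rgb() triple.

#607178 is rgb(96, 113, 120).
A 20% tone moves each channel 20% toward 128:
  R: 96 + 0.2×(128−96) = 96 + 6.4 = 102.4 → 102
  G: 113 + 0.2×(128−113) = 113 + 3 = 116 → 116
  B: 120 + 0.2×(128−120) = 120 + 1.6 = 121.6 → 122

rgb(102, 116, 122)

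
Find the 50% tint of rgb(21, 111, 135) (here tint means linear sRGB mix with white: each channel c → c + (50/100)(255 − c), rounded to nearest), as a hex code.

#8AB7C3

Lerp each channel 50% toward 255:
  R: 21 + 0.5×(255−21) = 21 + 117 = 138 → 138
  G: 111 + 72 = 183 → 183
  B: 135 + 0.5×(255−135) = 135 + 60 = 195 → 195
rgb(138, 183, 195) = #8AB7C3.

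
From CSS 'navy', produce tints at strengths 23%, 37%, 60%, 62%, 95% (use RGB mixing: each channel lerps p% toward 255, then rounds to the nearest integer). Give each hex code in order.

#3b3b9d, #5e5eaf, #9999cc, #9e9ecf, #f2f2f9

CSS navy is rgb(0, 0, 128).
23%: (0 + 58.65 = 58.65→59, 0 + 58.65 = 58.65→59, 128 + 29.21 = 157.21→157) → #3b3b9d
37%: (0 + 94.35 = 94.35→94, 0 + 94.35 = 94.35→94, 128 + 46.99 = 174.99→175) → #5e5eaf
60%: (0 + 153 = 153→153, 0 + 153 = 153→153, 128 + 76.2 = 204.2→204) → #9999cc
62%: (0 + 158.1 = 158.1→158, 0 + 158.1 = 158.1→158, 128 + 78.74 = 206.74→207) → #9e9ecf
95%: (0 + 242.25 = 242.25→242, 0 + 242.25 = 242.25→242, 128 + 120.65 = 248.65→249) → #f2f2f9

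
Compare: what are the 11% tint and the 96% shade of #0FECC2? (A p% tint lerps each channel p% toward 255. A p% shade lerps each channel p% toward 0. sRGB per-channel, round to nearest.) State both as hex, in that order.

#29EEC9, #010908

#0FECC2 is rgb(15, 236, 194).
11% tint:
  R: 15 + 0.11×(255−15) = 15 + 26.4 = 41.4 → 41
  G: 236 + 2.09 = 238.09 → 238
  B: 194 + 6.71 = 200.71 → 201
  → #29EEC9
96% shade:
  R: 15 − 14.4 = 0.6 → 1
  G: 236 + 0.96×(0−236) = 236 − 226.56 = 9.44 → 9
  B: 194 + 0.96×(0−194) = 194 − 186.24 = 7.76 → 8
  → #010908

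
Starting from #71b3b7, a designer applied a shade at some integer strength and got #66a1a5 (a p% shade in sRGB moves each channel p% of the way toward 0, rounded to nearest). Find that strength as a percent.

#71b3b7 is rgb(113, 179, 183); #66a1a5 is rgb(102, 161, 165).
On the B channel (widest range): 165 ≈ 183 + (p/100)(0 − 183), so p ≈ 100×(165 − 183)/(0 − 183) = -1800/-183 = 9.84.
p = 10 reproduces all three channels after rounding.

10%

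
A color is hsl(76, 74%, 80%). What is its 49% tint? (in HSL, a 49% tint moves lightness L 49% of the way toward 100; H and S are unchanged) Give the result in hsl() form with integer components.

hsl(76, 74%, 90%)

L moves 49% from 80 toward 100: 80 + 9.8 = 89.8 → 90.
H and S are unchanged.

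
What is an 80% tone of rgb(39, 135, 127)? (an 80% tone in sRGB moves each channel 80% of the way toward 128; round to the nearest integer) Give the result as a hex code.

#6E8180

Per channel, c → c + 0.8(128 − c):
  R: 39 + 0.8×(128−39) = 39 + 71.2 = 110.2 → 110
  G: 135 − 5.6 = 129.4 → 129
  B: 127 + 0.8×(128−127) = 127 + 0.8 = 127.8 → 128
rgb(110, 129, 128) = #6E8180.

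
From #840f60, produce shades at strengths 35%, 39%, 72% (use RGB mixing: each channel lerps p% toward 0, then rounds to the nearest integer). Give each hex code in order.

#840f60 is rgb(132, 15, 96).
35%: (132 − 46.2 = 85.8→86, 15 − 5.25 = 9.75→10, 96 − 33.6 = 62.4→62) → #560a3e
39%: (132 − 51.48 = 80.52→81, 15 − 5.85 = 9.15→9, 96 − 37.44 = 58.56→59) → #51093b
72%: (132 − 95.04 = 36.96→37, 15 − 10.8 = 4.2→4, 96 − 69.12 = 26.88→27) → #25041b

#560a3e, #51093b, #25041b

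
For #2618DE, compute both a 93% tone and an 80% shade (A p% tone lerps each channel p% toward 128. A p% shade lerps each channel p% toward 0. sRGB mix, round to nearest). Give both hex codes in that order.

#7A7987, #08052C

#2618DE is rgb(38, 24, 222).
93% tone:
  R: 38 + 0.93×(128−38) = 38 + 83.7 = 121.7 → 122
  G: 24 + 0.93×(128−24) = 24 + 96.72 = 120.72 → 121
  B: 222 + 0.93×(128−222) = 222 − 87.42 = 134.58 → 135
  → #7A7987
80% shade:
  R: 38 + 0.8×(0−38) = 38 − 30.4 = 7.6 → 8
  G: 24 + 0.8×(0−24) = 24 − 19.2 = 4.8 → 5
  B: 222 + 0.8×(0−222) = 222 − 177.6 = 44.4 → 44
  → #08052C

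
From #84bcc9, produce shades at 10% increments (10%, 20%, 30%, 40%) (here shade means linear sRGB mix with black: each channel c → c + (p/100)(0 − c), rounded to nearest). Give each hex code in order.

#77a9b5, #6a96a1, #5c848d, #4f7179

#84bcc9 is rgb(132, 188, 201).
10%: (132 − 13.2 = 118.8→119, 188 − 18.8 = 169.2→169, 201 − 20.1 = 180.9→181) → #77a9b5
20%: (132 − 26.4 = 105.6→106, 188 − 37.6 = 150.4→150, 201 − 40.2 = 160.8→161) → #6a96a1
30%: (132 − 39.6 = 92.4→92, 188 − 56.4 = 131.6→132, 201 − 60.3 = 140.7→141) → #5c848d
40%: (132 − 52.8 = 79.2→79, 188 − 75.2 = 112.8→113, 201 − 80.4 = 120.6→121) → #4f7179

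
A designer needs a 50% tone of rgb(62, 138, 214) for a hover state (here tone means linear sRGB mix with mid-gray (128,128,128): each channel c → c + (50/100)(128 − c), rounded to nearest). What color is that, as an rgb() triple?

rgb(95, 133, 171)

Per channel, c → c + 0.5(128 − c):
  R: 62 + 33 = 95 → 95
  G: 138 − 5 = 133 → 133
  B: 214 + 0.5×(128−214) = 214 − 43 = 171 → 171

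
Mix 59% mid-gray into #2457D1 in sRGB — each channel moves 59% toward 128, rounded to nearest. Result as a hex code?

#2457D1 is rgb(36, 87, 209).
Per channel, c → c + 0.59(128 − c):
  R: 36 + 54.28 = 90.28 → 90
  G: 87 + 24.19 = 111.19 → 111
  B: 209 + 0.59×(128−209) = 209 − 47.79 = 161.21 → 161
rgb(90, 111, 161) = #5A6FA1.

#5A6FA1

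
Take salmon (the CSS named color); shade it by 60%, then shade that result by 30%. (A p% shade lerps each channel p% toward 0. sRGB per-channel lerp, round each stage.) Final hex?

#462420

CSS salmon is rgb(250, 128, 114).
A 60% shade moves each channel 60% toward 0:
  R: 250 + 0.6×(0−250) = 250 − 150 = 100 → 100
  G: 128 + 0.6×(0−128) = 128 − 76.8 = 51.2 → 51
  B: 114 + 0.6×(0−114) = 114 − 68.4 = 45.6 → 46
After the shade: rgb(100, 51, 46) = #64332E.
A 30% shade moves each channel 30% toward 0:
  R: 100 + 0.3×(0−100) = 100 − 30 = 70 → 70
  G: 51 + 0.3×(0−51) = 51 − 15.3 = 35.7 → 36
  B: 46 + 0.3×(0−46) = 46 − 13.8 = 32.2 → 32
rgb(70, 36, 32) = #462420.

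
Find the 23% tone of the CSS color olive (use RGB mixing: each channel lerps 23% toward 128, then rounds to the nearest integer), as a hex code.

CSS olive is rgb(128, 128, 0).
Lerp each channel 23% toward 128:
  R: 128 + 0 = 128 → 128
  G: 128 + 0.23×(128−128) = 128 + 0 = 128 → 128
  B: 0 + 29.44 = 29.44 → 29
rgb(128, 128, 29) = #80801d.

#80801d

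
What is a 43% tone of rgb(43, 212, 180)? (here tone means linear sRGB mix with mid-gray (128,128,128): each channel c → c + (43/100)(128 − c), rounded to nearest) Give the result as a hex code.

Lerp each channel 43% toward 128:
  R: 43 + 36.55 = 79.55 → 80
  G: 212 − 36.12 = 175.88 → 176
  B: 180 − 22.36 = 157.64 → 158
rgb(80, 176, 158) = #50b09e.

#50b09e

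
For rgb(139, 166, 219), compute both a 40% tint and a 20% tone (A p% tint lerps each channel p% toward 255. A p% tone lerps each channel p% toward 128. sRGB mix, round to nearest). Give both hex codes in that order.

#B9CAE9, #899EC9

40% tint:
  R: 139 + 46.4 = 185.4 → 185
  G: 166 + 35.6 = 201.6 → 202
  B: 219 + 14.4 = 233.4 → 233
  → #B9CAE9
20% tone:
  R: 139 − 2.2 = 136.8 → 137
  G: 166 − 7.6 = 158.4 → 158
  B: 219 + 0.2×(128−219) = 219 − 18.2 = 200.8 → 201
  → #899EC9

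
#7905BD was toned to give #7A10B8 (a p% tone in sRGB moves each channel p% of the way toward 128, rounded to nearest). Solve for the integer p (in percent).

9%

#7905BD is rgb(121, 5, 189); #7A10B8 is rgb(122, 16, 184).
On the G channel (widest range): 16 ≈ 5 + (p/100)(128 − 5), so p ≈ 100×(16 − 5)/(128 − 5) = 1100/123 = 8.94.
p = 9 reproduces all three channels after rounding.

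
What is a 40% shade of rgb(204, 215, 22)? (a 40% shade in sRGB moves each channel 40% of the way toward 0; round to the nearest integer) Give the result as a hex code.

#7a810d

A 40% shade moves each channel 40% toward 0:
  R: 204 + 0.4×(0−204) = 204 − 81.6 = 122.4 → 122
  G: 215 − 86 = 129 → 129
  B: 22 + 0.4×(0−22) = 22 − 8.8 = 13.2 → 13
rgb(122, 129, 13) = #7a810d.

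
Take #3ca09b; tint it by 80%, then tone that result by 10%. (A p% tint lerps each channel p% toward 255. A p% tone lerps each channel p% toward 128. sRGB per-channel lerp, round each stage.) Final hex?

#cfe1e0

#3ca09b is rgb(60, 160, 155).
An 80% tint moves each channel 80% toward 255:
  R: 60 + 0.8×(255−60) = 60 + 156 = 216 → 216
  G: 160 + 0.8×(255−160) = 160 + 76 = 236 → 236
  B: 155 + 0.8×(255−155) = 155 + 80 = 235 → 235
After the tint: rgb(216, 236, 235) = #d8eceb.
A 10% tone moves each channel 10% toward 128:
  R: 216 − 8.8 = 207.2 → 207
  G: 236 − 10.8 = 225.2 → 225
  B: 235 − 10.7 = 224.3 → 224
rgb(207, 225, 224) = #cfe1e0.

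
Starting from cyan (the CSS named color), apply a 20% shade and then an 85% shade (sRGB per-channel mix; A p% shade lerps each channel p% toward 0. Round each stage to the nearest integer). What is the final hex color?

CSS cyan is rgb(0, 255, 255).
Lerp each channel 20% toward 0:
  R: 0 + 0.2×(0−0) = 0 + 0 = 0 → 0
  G: 255 + 0.2×(0−255) = 255 − 51 = 204 → 204
  B: 255 + 0.2×(0−255) = 255 − 51 = 204 → 204
After the shade: rgb(0, 204, 204) = #00cccc.
Per channel, c → c + 0.85(0 − c):
  R: 0 + 0 = 0 → 0
  G: 204 + 0.85×(0−204) = 204 − 173.4 = 30.6 → 31
  B: 204 + 0.85×(0−204) = 204 − 173.4 = 30.6 → 31
rgb(0, 31, 31) = #001f1f.

#001f1f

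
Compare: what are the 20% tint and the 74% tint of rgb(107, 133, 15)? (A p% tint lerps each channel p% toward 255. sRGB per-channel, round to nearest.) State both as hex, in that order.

20% tint:
  R: 107 + 0.2×(255−107) = 107 + 29.6 = 136.6 → 137
  G: 133 + 0.2×(255−133) = 133 + 24.4 = 157.4 → 157
  B: 15 + 48 = 63 → 63
  → #899d3f
74% tint:
  R: 107 + 0.74×(255−107) = 107 + 109.52 = 216.52 → 217
  G: 133 + 0.74×(255−133) = 133 + 90.28 = 223.28 → 223
  B: 15 + 0.74×(255−15) = 15 + 177.6 = 192.6 → 193
  → #d9dfc1

#899d3f, #d9dfc1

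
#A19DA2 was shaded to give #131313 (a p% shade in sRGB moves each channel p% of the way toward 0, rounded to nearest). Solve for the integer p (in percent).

#A19DA2 is rgb(161, 157, 162); #131313 is rgb(19, 19, 19).
On the B channel (widest range): 19 ≈ 162 + (p/100)(0 − 162), so p ≈ 100×(19 − 162)/(0 − 162) = -14300/-162 = 88.27.
p = 88 reproduces all three channels after rounding.

88%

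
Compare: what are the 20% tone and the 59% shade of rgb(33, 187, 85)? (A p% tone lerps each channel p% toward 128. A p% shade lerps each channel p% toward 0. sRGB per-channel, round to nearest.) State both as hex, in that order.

#34AF5E, #0E4D23

20% tone:
  R: 33 + 0.2×(128−33) = 33 + 19 = 52 → 52
  G: 187 + 0.2×(128−187) = 187 − 11.8 = 175.2 → 175
  B: 85 + 8.6 = 93.6 → 94
  → #34AF5E
59% shade:
  R: 33 + 0.59×(0−33) = 33 − 19.47 = 13.53 → 14
  G: 187 + 0.59×(0−187) = 187 − 110.33 = 76.67 → 77
  B: 85 − 50.15 = 34.85 → 35
  → #0E4D23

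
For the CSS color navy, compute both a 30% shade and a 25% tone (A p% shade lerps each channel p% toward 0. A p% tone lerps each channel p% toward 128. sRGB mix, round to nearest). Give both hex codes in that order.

CSS navy is rgb(0, 0, 128).
30% shade:
  R: 0 + 0 = 0 → 0
  G: 0 + 0 = 0 → 0
  B: 128 − 38.4 = 89.6 → 90
  → #00005A
25% tone:
  R: 0 + 0.25×(128−0) = 0 + 32 = 32 → 32
  G: 0 + 0.25×(128−0) = 0 + 32 = 32 → 32
  B: 128 + 0 = 128 → 128
  → #202080

#00005A, #202080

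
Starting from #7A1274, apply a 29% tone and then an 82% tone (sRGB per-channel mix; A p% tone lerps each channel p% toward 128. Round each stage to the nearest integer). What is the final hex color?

#7A1274 is rgb(122, 18, 116).
Per channel, c → c + 0.29(128 − c):
  R: 122 + 0.29×(128−122) = 122 + 1.74 = 123.74 → 124
  G: 18 + 31.9 = 49.9 → 50
  B: 116 + 3.48 = 119.48 → 119
After the tone: rgb(124, 50, 119) = #7C3277.
Lerp each channel 82% toward 128:
  R: 124 + 0.82×(128−124) = 124 + 3.28 = 127.28 → 127
  G: 50 + 0.82×(128−50) = 50 + 63.96 = 113.96 → 114
  B: 119 + 7.38 = 126.38 → 126
rgb(127, 114, 126) = #7F727E.

#7F727E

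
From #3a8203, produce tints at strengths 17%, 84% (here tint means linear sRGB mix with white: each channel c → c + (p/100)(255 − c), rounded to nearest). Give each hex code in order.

#5b972e, #dfebd7

#3a8203 is rgb(58, 130, 3).
17%: (58 + 33.49 = 91.49→91, 130 + 21.25 = 151.25→151, 3 + 42.84 = 45.84→46) → #5b972e
84%: (58 + 165.48 = 223.48→223, 130 + 105 = 235→235, 3 + 211.68 = 214.68→215) → #dfebd7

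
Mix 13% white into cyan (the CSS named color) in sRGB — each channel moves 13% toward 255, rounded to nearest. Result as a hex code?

#21FFFF

CSS cyan is rgb(0, 255, 255).
A 13% tint moves each channel 13% toward 255:
  R: 0 + 0.13×(255−0) = 0 + 33.15 = 33.15 → 33
  G: 255 + 0.13×(255−255) = 255 + 0 = 255 → 255
  B: 255 + 0 = 255 → 255
rgb(33, 255, 255) = #21FFFF.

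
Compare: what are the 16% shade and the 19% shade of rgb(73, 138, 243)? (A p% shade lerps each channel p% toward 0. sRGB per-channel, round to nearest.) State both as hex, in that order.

16% shade:
  R: 73 − 11.68 = 61.32 → 61
  G: 138 + 0.16×(0−138) = 138 − 22.08 = 115.92 → 116
  B: 243 + 0.16×(0−243) = 243 − 38.88 = 204.12 → 204
  → #3d74cc
19% shade:
  R: 73 − 13.87 = 59.13 → 59
  G: 138 − 26.22 = 111.78 → 112
  B: 243 − 46.17 = 196.83 → 197
  → #3b70c5

#3d74cc, #3b70c5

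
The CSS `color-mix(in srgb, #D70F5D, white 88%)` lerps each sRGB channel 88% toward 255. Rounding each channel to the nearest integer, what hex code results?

#D70F5D is rgb(215, 15, 93).
Lerp each channel 88% toward 255:
  R: 215 + 35.2 = 250.2 → 250
  G: 15 + 211.2 = 226.2 → 226
  B: 93 + 142.56 = 235.56 → 236
rgb(250, 226, 236) = #FAE2EC.

#FAE2EC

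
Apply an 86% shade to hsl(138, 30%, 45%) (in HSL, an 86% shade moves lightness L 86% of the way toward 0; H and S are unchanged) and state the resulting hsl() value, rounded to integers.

hsl(138, 30%, 6%)

L moves 86% from 45 toward 0: 45 − 38.7 = 6.3 → 6.
H and S are unchanged.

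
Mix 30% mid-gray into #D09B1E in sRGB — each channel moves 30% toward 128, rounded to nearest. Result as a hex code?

#D09B1E is rgb(208, 155, 30).
Lerp each channel 30% toward 128:
  R: 208 + 0.3×(128−208) = 208 − 24 = 184 → 184
  G: 155 − 8.1 = 146.9 → 147
  B: 30 + 0.3×(128−30) = 30 + 29.4 = 59.4 → 59
rgb(184, 147, 59) = #B8933B.

#B8933B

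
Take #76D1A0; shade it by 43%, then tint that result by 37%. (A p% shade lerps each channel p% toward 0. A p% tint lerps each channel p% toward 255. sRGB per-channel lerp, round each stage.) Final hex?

#76D1A0 is rgb(118, 209, 160).
Lerp each channel 43% toward 0:
  R: 118 + 0.43×(0−118) = 118 − 50.74 = 67.26 → 67
  G: 209 + 0.43×(0−209) = 209 − 89.87 = 119.13 → 119
  B: 160 − 68.8 = 91.2 → 91
After the shade: rgb(67, 119, 91) = #43775B.
A 37% tint moves each channel 37% toward 255:
  R: 67 + 69.56 = 136.56 → 137
  G: 119 + 50.32 = 169.32 → 169
  B: 91 + 0.37×(255−91) = 91 + 60.68 = 151.68 → 152
rgb(137, 169, 152) = #89A998.

#89A998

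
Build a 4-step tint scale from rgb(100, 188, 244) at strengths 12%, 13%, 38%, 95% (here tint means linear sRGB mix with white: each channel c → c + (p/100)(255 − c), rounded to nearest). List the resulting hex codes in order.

12%: (100 + 18.6 = 118.6→119, 188 + 8.04 = 196.04→196, 244 + 1.32 = 245.32→245) → #77C4F5
13%: (100 + 20.15 = 120.15→120, 188 + 8.71 = 196.71→197, 244 + 1.43 = 245.43→245) → #78C5F5
38%: (100 + 58.9 = 158.9→159, 188 + 25.46 = 213.46→213, 244 + 4.18 = 248.18→248) → #9FD5F8
95%: (100 + 147.25 = 247.25→247, 188 + 63.65 = 251.65→252, 244 + 10.45 = 254.45→254) → #F7FCFE

#77C4F5, #78C5F5, #9FD5F8, #F7FCFE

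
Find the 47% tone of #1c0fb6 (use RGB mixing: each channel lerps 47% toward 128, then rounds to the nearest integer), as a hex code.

#4b449d

#1c0fb6 is rgb(28, 15, 182).
Lerp each channel 47% toward 128:
  R: 28 + 47 = 75 → 75
  G: 15 + 0.47×(128−15) = 15 + 53.11 = 68.11 → 68
  B: 182 + 0.47×(128−182) = 182 − 25.38 = 156.62 → 157
rgb(75, 68, 157) = #4b449d.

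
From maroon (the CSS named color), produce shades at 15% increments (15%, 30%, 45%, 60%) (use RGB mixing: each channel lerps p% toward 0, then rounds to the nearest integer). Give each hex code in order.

CSS maroon is rgb(128, 0, 0).
15%: (128 − 19.2 = 108.8→109, 0→0, 0→0) → #6D0000
30%: (128 − 38.4 = 89.6→90, 0→0, 0→0) → #5A0000
45%: (128 − 57.6 = 70.4→70, 0→0, 0→0) → #460000
60%: (128 − 76.8 = 51.2→51, 0→0, 0→0) → #330000

#6D0000, #5A0000, #460000, #330000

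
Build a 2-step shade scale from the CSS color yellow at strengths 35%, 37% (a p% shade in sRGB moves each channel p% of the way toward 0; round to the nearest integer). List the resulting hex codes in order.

CSS yellow is rgb(255, 255, 0).
35%: (255 − 89.25 = 165.75→166, 255 − 89.25 = 165.75→166, 0→0) → #A6A600
37%: (255 − 94.35 = 160.65→161, 255 − 94.35 = 160.65→161, 0→0) → #A1A100

#A6A600, #A1A100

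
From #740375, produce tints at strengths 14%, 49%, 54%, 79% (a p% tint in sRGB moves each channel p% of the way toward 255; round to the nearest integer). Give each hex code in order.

#740375 is rgb(116, 3, 117).
14%: (116 + 19.46 = 135.46→135, 3 + 35.28 = 38.28→38, 117 + 19.32 = 136.32→136) → #872688
49%: (116 + 68.11 = 184.11→184, 3 + 123.48 = 126.48→126, 117 + 67.62 = 184.62→185) → #B87EB9
54%: (116 + 75.06 = 191.06→191, 3 + 136.08 = 139.08→139, 117 + 74.52 = 191.52→192) → #BF8BC0
79%: (116 + 109.81 = 225.81→226, 3 + 199.08 = 202.08→202, 117 + 109.02 = 226.02→226) → #E2CAE2

#872688, #B87EB9, #BF8BC0, #E2CAE2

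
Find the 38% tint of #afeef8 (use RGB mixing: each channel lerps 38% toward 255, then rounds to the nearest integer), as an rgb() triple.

rgb(205, 244, 251)

#afeef8 is rgb(175, 238, 248).
A 38% tint moves each channel 38% toward 255:
  R: 175 + 0.38×(255−175) = 175 + 30.4 = 205.4 → 205
  G: 238 + 0.38×(255−238) = 238 + 6.46 = 244.46 → 244
  B: 248 + 2.66 = 250.66 → 251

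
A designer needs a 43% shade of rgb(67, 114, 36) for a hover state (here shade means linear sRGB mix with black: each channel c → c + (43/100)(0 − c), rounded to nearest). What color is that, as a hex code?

Per channel, c → c + 0.43(0 − c):
  R: 67 + 0.43×(0−67) = 67 − 28.81 = 38.19 → 38
  G: 114 + 0.43×(0−114) = 114 − 49.02 = 64.98 → 65
  B: 36 − 15.48 = 20.52 → 21
rgb(38, 65, 21) = #264115.

#264115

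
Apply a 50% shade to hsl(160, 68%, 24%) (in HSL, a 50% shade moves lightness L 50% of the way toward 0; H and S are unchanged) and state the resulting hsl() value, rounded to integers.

hsl(160, 68%, 12%)

L moves 50% from 24 toward 0: 24 − 12 = 12 → 12.
H and S are unchanged.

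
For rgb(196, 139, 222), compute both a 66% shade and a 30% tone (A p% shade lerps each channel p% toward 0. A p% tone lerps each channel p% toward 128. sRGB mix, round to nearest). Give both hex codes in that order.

66% shade:
  R: 196 + 0.66×(0−196) = 196 − 129.36 = 66.64 → 67
  G: 139 − 91.74 = 47.26 → 47
  B: 222 + 0.66×(0−222) = 222 − 146.52 = 75.48 → 75
  → #432f4b
30% tone:
  R: 196 − 20.4 = 175.6 → 176
  G: 139 − 3.3 = 135.7 → 136
  B: 222 + 0.3×(128−222) = 222 − 28.2 = 193.8 → 194
  → #b088c2

#432f4b, #b088c2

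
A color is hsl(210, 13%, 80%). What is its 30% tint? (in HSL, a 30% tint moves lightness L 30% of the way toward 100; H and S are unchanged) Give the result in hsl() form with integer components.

hsl(210, 13%, 86%)

L moves 30% from 80 toward 100: 80 + 6 = 86 → 86.
H and S are unchanged.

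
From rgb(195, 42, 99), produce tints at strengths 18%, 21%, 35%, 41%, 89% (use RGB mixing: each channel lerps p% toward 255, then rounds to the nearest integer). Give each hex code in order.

18%: (195 + 10.8 = 205.8→206, 42 + 38.34 = 80.34→80, 99 + 28.08 = 127.08→127) → #ce507f
21%: (195 + 12.6 = 207.6→208, 42 + 44.73 = 86.73→87, 99 + 32.76 = 131.76→132) → #d05784
35%: (195 + 21 = 216→216, 42 + 74.55 = 116.55→117, 99 + 54.6 = 153.6→154) → #d8759a
41%: (195 + 24.6 = 219.6→220, 42 + 87.33 = 129.33→129, 99 + 63.96 = 162.96→163) → #dc81a3
89%: (195 + 53.4 = 248.4→248, 42 + 189.57 = 231.57→232, 99 + 138.84 = 237.84→238) → #f8e8ee

#ce507f, #d05784, #d8759a, #dc81a3, #f8e8ee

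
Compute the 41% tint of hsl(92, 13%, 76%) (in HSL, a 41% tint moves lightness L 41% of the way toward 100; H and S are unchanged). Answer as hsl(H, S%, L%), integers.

hsl(92, 13%, 86%)

L moves 41% from 76 toward 100: 76 + 9.84 = 85.84 → 86.
H and S are unchanged.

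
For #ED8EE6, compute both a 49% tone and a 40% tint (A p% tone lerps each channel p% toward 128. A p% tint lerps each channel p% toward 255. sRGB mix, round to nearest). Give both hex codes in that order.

#B887B4, #F4BBF0

#ED8EE6 is rgb(237, 142, 230).
49% tone:
  R: 237 − 53.41 = 183.59 → 184
  G: 142 − 6.86 = 135.14 → 135
  B: 230 + 0.49×(128−230) = 230 − 49.98 = 180.02 → 180
  → #B887B4
40% tint:
  R: 237 + 0.4×(255−237) = 237 + 7.2 = 244.2 → 244
  G: 142 + 45.2 = 187.2 → 187
  B: 230 + 0.4×(255−230) = 230 + 10 = 240 → 240
  → #F4BBF0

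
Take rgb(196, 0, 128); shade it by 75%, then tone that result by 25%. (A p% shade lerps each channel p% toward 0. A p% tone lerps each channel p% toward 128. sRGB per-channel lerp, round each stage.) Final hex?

#452038

A 75% shade moves each channel 75% toward 0:
  R: 196 − 147 = 49 → 49
  G: 0 + 0.75×(0−0) = 0 + 0 = 0 → 0
  B: 128 + 0.75×(0−128) = 128 − 96 = 32 → 32
After the shade: rgb(49, 0, 32) = #310020.
A 25% tone moves each channel 25% toward 128:
  R: 49 + 0.25×(128−49) = 49 + 19.75 = 68.75 → 69
  G: 0 + 32 = 32 → 32
  B: 32 + 0.25×(128−32) = 32 + 24 = 56 → 56
rgb(69, 32, 56) = #452038.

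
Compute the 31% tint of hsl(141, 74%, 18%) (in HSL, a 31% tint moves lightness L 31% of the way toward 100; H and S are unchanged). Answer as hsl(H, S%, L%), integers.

hsl(141, 74%, 43%)

L moves 31% from 18 toward 100: 18 + 25.42 = 43.42 → 43.
H and S are unchanged.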